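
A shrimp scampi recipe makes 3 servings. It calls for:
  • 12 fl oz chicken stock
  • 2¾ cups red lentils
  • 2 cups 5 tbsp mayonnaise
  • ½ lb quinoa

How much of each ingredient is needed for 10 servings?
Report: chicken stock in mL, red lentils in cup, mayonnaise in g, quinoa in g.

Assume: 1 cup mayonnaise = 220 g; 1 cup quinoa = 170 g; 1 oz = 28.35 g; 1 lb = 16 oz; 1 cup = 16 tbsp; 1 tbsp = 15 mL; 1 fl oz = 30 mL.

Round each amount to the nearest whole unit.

Scaling factor: 10/3.
chicken stock: 12 fl oz × 10/3 × 30 mL/fl oz = 1200 mL
red lentils: 2.75 cup × 10/3 ≈ 9 cup
mayonnaise: (2 cup + 5 tbsp = 2.3125 cup) × 10/3 × 220 g/cup ≈ 1696 g
quinoa: 0.5 lb × 10/3 × 16 oz/lb × 28.35 g/oz = 756 g

chicken stock: 1200 mL; red lentils: 9 cup; mayonnaise: 1696 g; quinoa: 756 g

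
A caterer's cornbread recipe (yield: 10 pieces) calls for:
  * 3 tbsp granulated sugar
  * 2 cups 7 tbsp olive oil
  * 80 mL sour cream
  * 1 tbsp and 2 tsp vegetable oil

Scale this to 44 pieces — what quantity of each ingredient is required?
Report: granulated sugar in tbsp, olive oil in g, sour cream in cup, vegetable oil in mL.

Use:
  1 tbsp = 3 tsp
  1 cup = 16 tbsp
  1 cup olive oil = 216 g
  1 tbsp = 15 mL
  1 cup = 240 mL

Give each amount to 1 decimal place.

Scaling factor: 44/10 = 22/5 = 4.4.
granulated sugar: 3 tbsp × 22/5 = 13.2 tbsp
olive oil: (2 cup + 7 tbsp = 2.4375 cup) × 22/5 × 216 g/cup = 2316.6 g
sour cream: 80 mL × 22/5 ÷ 240 mL/cup ≈ 1.5 cup
vegetable oil: (1 tbsp + 2 tsp = 5/3 tbsp) × 22/5 × 15 mL/tbsp = 110.0 mL

granulated sugar: 13.2 tbsp; olive oil: 2316.6 g; sour cream: 1.5 cup; vegetable oil: 110.0 mL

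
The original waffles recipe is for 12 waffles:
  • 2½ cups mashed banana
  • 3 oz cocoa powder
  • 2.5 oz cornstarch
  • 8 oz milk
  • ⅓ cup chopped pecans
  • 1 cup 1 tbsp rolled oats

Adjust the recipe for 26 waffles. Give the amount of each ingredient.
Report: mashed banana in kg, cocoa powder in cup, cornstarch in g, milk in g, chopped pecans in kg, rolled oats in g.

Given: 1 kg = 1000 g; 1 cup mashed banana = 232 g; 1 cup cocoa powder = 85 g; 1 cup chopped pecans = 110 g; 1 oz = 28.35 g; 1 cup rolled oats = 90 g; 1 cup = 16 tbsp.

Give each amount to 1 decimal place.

Scaling factor: 26/12 = 13/6.
mashed banana: 2.5 cup × 13/6 × 232 g/cup ÷ 1000 g/kg ≈ 1.3 kg
cocoa powder: 3 oz × 13/6 × 28.35 g/oz ÷ 85 g/cup ≈ 2.2 cup
cornstarch: 2.5 oz × 13/6 × 28.35 g/oz ≈ 153.6 g
milk: 8 oz × 13/6 × 28.35 g/oz = 491.4 g
chopped pecans: 1/3 cup × 13/6 × 110 g/cup ÷ 1000 g/kg ≈ 0.1 kg
rolled oats: (1 cup + 1 tbsp = 1.0625 cup) × 13/6 × 90 g/cup ≈ 207.2 g

mashed banana: 1.3 kg; cocoa powder: 2.2 cup; cornstarch: 153.6 g; milk: 491.4 g; chopped pecans: 0.1 kg; rolled oats: 207.2 g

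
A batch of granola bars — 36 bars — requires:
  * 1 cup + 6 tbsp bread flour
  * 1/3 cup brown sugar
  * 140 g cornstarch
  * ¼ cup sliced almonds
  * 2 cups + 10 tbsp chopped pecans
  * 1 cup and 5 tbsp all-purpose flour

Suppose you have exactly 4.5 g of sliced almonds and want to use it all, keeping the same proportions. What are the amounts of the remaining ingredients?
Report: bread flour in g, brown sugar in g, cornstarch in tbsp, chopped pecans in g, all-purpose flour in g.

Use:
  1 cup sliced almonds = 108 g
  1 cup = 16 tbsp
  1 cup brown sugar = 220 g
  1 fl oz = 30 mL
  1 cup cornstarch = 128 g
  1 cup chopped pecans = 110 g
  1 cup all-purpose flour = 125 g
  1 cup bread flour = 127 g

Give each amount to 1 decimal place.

The original recipe has 27 g of sliced almonds, so the scaling factor is 4.5 ÷ 27 = 1/6.
bread flour: (1 cup + 6 tbsp = 1.375 cup) × 1/6 × 127 g/cup ≈ 29.1 g
brown sugar: 1/3 cup × 1/6 × 220 g/cup ≈ 12.2 g
cornstarch: 140 g × 1/6 ÷ 128 g/cup × 16 tbsp/cup ≈ 2.9 tbsp
chopped pecans: (2 cup + 10 tbsp = 2.625 cup) × 1/6 × 110 g/cup ≈ 48.1 g
all-purpose flour: (1 cup + 5 tbsp = 1.3125 cup) × 1/6 × 125 g/cup ≈ 27.3 g

bread flour: 29.1 g; brown sugar: 12.2 g; cornstarch: 2.9 tbsp; chopped pecans: 48.1 g; all-purpose flour: 27.3 g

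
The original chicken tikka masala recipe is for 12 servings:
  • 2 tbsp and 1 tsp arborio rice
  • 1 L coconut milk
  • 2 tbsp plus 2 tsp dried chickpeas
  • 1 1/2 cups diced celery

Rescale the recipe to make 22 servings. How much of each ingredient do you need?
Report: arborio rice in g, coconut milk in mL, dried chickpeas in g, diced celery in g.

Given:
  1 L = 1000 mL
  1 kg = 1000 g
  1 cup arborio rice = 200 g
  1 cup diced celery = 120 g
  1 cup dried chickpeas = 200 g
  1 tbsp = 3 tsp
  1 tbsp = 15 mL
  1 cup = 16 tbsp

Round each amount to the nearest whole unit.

Scaling factor: 22/12 = 11/6.
arborio rice: (2 tbsp + 1 tsp = 7/3 tbsp) × 11/6 ÷ 16 tbsp/cup × 200 g/cup ≈ 53 g
coconut milk: 1 L × 11/6 × 1000 mL/L ≈ 1833 mL
dried chickpeas: (2 tbsp + 2 tsp = 8/3 tbsp) × 11/6 ÷ 16 tbsp/cup × 200 g/cup ≈ 61 g
diced celery: 1.5 cup × 11/6 × 120 g/cup = 330 g

arborio rice: 53 g; coconut milk: 1833 mL; dried chickpeas: 61 g; diced celery: 330 g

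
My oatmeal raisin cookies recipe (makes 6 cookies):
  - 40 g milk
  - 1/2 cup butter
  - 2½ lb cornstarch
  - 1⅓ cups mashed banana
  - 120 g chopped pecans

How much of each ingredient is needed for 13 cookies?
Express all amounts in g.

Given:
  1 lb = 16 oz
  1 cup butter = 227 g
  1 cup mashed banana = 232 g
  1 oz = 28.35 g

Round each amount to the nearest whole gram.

Scaling factor: 13/6.
milk: 40 g × 13/6 ≈ 87 g
butter: 0.5 cup × 13/6 × 227 g/cup ≈ 246 g
cornstarch: 2.5 lb × 13/6 × 16 oz/lb × 28.35 g/oz = 2457 g
mashed banana: 4/3 cup × 13/6 × 232 g/cup ≈ 670 g
chopped pecans: 120 g × 13/6 = 260 g

milk: 87 g; butter: 246 g; cornstarch: 2457 g; mashed banana: 670 g; chopped pecans: 260 g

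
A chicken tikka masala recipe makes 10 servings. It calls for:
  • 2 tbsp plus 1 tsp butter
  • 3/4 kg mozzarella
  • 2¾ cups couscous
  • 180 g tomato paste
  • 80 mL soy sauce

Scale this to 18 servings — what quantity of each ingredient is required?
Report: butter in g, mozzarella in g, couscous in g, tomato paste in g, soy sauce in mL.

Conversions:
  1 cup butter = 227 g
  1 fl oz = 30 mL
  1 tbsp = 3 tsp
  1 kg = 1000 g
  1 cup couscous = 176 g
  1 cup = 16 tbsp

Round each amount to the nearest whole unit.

Scaling factor: 18/10 = 9/5 = 1.8.
butter: (2 tbsp + 1 tsp = 7/3 tbsp) × 9/5 ÷ 16 tbsp/cup × 227 g/cup ≈ 60 g
mozzarella: 0.75 kg × 9/5 × 1000 g/kg = 1350 g
couscous: 2.75 cup × 9/5 × 176 g/cup ≈ 871 g
tomato paste: 180 g × 9/5 = 324 g
soy sauce: 80 mL × 9/5 = 144 mL

butter: 60 g; mozzarella: 1350 g; couscous: 871 g; tomato paste: 324 g; soy sauce: 144 mL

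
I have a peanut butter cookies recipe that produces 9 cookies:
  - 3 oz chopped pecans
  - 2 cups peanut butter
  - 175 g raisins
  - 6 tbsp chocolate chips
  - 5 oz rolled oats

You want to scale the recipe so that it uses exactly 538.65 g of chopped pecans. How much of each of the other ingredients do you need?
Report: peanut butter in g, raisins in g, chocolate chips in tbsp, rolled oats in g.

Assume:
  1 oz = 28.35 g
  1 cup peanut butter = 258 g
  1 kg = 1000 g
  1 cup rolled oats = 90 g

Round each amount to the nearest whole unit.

The original recipe has 85.05 g of chopped pecans, so the scaling factor is 538.65 ÷ 85.05 = 19/3.
peanut butter: 2 cup × 19/3 × 258 g/cup = 3268 g
raisins: 175 g × 19/3 ≈ 1108 g
chocolate chips: 6 tbsp × 19/3 = 38 tbsp
rolled oats: 5 oz × 19/3 × 28.35 g/oz ≈ 898 g

peanut butter: 3268 g; raisins: 1108 g; chocolate chips: 38 tbsp; rolled oats: 898 g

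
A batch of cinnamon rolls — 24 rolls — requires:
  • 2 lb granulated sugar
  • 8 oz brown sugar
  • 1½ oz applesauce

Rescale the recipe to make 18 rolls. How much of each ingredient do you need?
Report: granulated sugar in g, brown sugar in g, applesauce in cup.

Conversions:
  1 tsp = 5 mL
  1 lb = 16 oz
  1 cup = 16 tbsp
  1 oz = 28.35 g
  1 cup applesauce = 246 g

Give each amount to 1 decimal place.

granulated sugar: 680.4 g; brown sugar: 170.1 g; applesauce: 0.1 cup

Scaling factor: 18/24 = 3/4 = 0.75.
granulated sugar: 2 lb × 3/4 × 16 oz/lb × 28.35 g/oz = 680.4 g
brown sugar: 8 oz × 3/4 × 28.35 g/oz = 170.1 g
applesauce: 1.5 oz × 3/4 × 28.35 g/oz ÷ 246 g/cup ≈ 0.1 cup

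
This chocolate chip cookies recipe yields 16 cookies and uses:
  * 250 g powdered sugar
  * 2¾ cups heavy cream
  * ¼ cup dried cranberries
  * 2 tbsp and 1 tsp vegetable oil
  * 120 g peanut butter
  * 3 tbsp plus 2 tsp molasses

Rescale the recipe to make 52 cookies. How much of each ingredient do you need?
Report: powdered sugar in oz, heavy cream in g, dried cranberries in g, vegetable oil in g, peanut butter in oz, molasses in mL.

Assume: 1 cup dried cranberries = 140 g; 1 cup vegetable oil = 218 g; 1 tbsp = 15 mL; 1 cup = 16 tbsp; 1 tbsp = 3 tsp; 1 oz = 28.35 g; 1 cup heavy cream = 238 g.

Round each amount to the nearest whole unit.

powdered sugar: 29 oz; heavy cream: 2127 g; dried cranberries: 114 g; vegetable oil: 103 g; peanut butter: 14 oz; molasses: 179 mL

Scaling factor: 52/16 = 13/4 = 3.25.
powdered sugar: 250 g × 13/4 ÷ 28.35 g/oz ≈ 29 oz
heavy cream: 2.75 cup × 13/4 × 238 g/cup ≈ 2127 g
dried cranberries: 0.25 cup × 13/4 × 140 g/cup ≈ 114 g
vegetable oil: (2 tbsp + 1 tsp = 7/3 tbsp) × 13/4 ÷ 16 tbsp/cup × 218 g/cup ≈ 103 g
peanut butter: 120 g × 13/4 ÷ 28.35 g/oz ≈ 14 oz
molasses: (3 tbsp + 2 tsp = 11/3 tbsp) × 13/4 × 15 mL/tbsp ≈ 179 mL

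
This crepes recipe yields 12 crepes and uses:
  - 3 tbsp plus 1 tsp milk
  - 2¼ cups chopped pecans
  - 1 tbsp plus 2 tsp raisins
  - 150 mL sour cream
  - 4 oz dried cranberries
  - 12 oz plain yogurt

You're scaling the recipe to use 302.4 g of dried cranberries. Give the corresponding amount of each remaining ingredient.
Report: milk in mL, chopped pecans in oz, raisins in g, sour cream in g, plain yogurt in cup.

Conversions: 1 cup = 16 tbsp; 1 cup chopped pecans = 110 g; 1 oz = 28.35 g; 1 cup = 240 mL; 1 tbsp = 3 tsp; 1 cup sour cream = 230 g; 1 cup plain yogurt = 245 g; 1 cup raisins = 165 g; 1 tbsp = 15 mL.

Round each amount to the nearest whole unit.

milk: 133 mL; chopped pecans: 23 oz; raisins: 46 g; sour cream: 383 g; plain yogurt: 4 cup

The original recipe has 113.4 g of dried cranberries, so the scaling factor is 302.4 ÷ 113.4 = 8/3.
milk: (3 tbsp + 1 tsp = 10/3 tbsp) × 8/3 × 15 mL/tbsp ≈ 133 mL
chopped pecans: 2.25 cup × 8/3 × 110 g/cup ÷ 28.35 g/oz ≈ 23 oz
raisins: (1 tbsp + 2 tsp = 5/3 tbsp) × 8/3 ÷ 16 tbsp/cup × 165 g/cup ≈ 46 g
sour cream: 150 mL × 8/3 ÷ 240 mL/cup × 230 g/cup ≈ 383 g
plain yogurt: 12 oz × 8/3 × 28.35 g/oz ÷ 245 g/cup ≈ 4 cup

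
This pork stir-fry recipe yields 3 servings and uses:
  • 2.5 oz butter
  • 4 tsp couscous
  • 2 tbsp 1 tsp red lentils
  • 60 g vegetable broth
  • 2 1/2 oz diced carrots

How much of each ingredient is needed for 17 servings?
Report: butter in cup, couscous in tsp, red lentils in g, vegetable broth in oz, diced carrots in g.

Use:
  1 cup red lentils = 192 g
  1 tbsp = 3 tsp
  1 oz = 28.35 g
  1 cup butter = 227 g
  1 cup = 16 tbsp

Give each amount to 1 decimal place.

butter: 1.8 cup; couscous: 22.7 tsp; red lentils: 158.7 g; vegetable broth: 12.0 oz; diced carrots: 401.6 g

Scaling factor: 17/3.
butter: 2.5 oz × 17/3 × 28.35 g/oz ÷ 227 g/cup ≈ 1.8 cup
couscous: 4 tsp × 17/3 ≈ 22.7 tsp
red lentils: (2 tbsp + 1 tsp = 7/3 tbsp) × 17/3 ÷ 16 tbsp/cup × 192 g/cup ≈ 158.7 g
vegetable broth: 60 g × 17/3 ÷ 28.35 g/oz ≈ 12.0 oz
diced carrots: 2.5 oz × 17/3 × 28.35 g/oz ≈ 401.6 g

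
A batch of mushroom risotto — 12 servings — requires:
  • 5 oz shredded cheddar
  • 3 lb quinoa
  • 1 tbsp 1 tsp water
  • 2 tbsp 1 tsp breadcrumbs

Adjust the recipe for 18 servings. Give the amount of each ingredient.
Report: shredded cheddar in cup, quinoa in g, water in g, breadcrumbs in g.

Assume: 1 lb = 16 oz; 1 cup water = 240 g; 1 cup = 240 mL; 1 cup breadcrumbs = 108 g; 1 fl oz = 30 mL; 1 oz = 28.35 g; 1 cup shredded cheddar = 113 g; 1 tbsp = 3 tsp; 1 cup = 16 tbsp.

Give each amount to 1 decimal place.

shredded cheddar: 1.9 cup; quinoa: 2041.2 g; water: 30.0 g; breadcrumbs: 23.6 g

Scaling factor: 18/12 = 3/2 = 1.5.
shredded cheddar: 5 oz × 3/2 × 28.35 g/oz ÷ 113 g/cup ≈ 1.9 cup
quinoa: 3 lb × 3/2 × 16 oz/lb × 28.35 g/oz = 2041.2 g
water: (1 tbsp + 1 tsp = 4/3 tbsp) × 3/2 ÷ 16 tbsp/cup × 240 g/cup = 30.0 g
breadcrumbs: (2 tbsp + 1 tsp = 7/3 tbsp) × 3/2 ÷ 16 tbsp/cup × 108 g/cup ≈ 23.6 g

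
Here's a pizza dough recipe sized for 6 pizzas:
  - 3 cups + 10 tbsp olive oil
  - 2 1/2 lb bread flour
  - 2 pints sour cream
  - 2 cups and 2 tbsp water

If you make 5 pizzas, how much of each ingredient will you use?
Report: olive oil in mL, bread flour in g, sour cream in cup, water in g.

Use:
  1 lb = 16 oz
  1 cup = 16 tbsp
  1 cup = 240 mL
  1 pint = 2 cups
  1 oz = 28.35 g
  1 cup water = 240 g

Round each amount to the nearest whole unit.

olive oil: 725 mL; bread flour: 945 g; sour cream: 3 cup; water: 425 g

Scaling factor: 5/6.
olive oil: (3 cup + 10 tbsp = 3.625 cup) × 5/6 × 240 mL/cup = 725 mL
bread flour: 2.5 lb × 5/6 × 16 oz/lb × 28.35 g/oz = 945 g
sour cream: 2 pint × 5/6 × 2 cup/pint ≈ 3 cup
water: (2 cup + 2 tbsp = 2.125 cup) × 5/6 × 240 g/cup = 425 g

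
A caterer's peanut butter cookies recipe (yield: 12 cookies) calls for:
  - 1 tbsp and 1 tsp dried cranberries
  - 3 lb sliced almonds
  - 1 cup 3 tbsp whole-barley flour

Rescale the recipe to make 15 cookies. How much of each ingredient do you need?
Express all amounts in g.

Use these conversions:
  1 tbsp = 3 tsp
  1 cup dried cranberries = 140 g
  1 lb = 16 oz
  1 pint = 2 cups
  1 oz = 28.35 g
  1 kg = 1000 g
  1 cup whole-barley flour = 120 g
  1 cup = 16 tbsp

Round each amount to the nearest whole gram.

dried cranberries: 15 g; sliced almonds: 1701 g; whole-barley flour: 178 g

Scaling factor: 15/12 = 5/4 = 1.25.
dried cranberries: (1 tbsp + 1 tsp = 4/3 tbsp) × 5/4 ÷ 16 tbsp/cup × 140 g/cup ≈ 15 g
sliced almonds: 3 lb × 5/4 × 16 oz/lb × 28.35 g/oz = 1701 g
whole-barley flour: (1 cup + 3 tbsp = 1.1875 cup) × 5/4 × 120 g/cup ≈ 178 g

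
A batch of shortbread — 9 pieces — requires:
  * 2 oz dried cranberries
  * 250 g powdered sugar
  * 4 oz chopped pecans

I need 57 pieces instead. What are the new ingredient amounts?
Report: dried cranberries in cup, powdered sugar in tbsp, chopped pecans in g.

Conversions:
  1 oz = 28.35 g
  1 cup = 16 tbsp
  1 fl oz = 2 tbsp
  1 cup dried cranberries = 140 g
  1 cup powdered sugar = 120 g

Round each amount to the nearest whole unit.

Scaling factor: 57/9 = 19/3.
dried cranberries: 2 oz × 19/3 × 28.35 g/oz ÷ 140 g/cup ≈ 3 cup
powdered sugar: 250 g × 19/3 ÷ 120 g/cup × 16 tbsp/cup ≈ 211 tbsp
chopped pecans: 4 oz × 19/3 × 28.35 g/oz ≈ 718 g

dried cranberries: 3 cup; powdered sugar: 211 tbsp; chopped pecans: 718 g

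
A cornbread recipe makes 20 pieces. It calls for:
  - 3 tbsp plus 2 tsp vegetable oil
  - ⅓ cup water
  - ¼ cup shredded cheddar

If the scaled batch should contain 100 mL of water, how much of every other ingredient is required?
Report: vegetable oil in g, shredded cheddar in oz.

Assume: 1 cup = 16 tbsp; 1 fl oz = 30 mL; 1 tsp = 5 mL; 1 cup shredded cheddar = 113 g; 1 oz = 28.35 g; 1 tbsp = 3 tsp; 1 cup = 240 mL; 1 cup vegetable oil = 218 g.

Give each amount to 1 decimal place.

The original recipe has 80 mL of water, so the scaling factor is 100 ÷ 80 = 5/4 = 1.25.
vegetable oil: (3 tbsp + 2 tsp = 11/3 tbsp) × 5/4 ÷ 16 tbsp/cup × 218 g/cup ≈ 62.4 g
shredded cheddar: 0.25 cup × 5/4 × 113 g/cup ÷ 28.35 g/oz ≈ 1.2 oz

vegetable oil: 62.4 g; shredded cheddar: 1.2 oz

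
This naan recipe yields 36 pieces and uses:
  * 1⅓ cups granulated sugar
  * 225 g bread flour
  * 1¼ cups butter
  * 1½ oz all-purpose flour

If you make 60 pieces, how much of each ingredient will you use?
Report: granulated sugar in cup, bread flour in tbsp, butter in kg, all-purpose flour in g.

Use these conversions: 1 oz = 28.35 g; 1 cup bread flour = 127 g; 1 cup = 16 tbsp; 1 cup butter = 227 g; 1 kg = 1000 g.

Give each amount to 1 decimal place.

Scaling factor: 60/36 = 5/3.
granulated sugar: 4/3 cup × 5/3 ≈ 2.2 cup
bread flour: 225 g × 5/3 ÷ 127 g/cup × 16 tbsp/cup ≈ 47.2 tbsp
butter: 1.25 cup × 5/3 × 227 g/cup ÷ 1000 g/kg ≈ 0.5 kg
all-purpose flour: 1.5 oz × 5/3 × 28.35 g/oz ≈ 70.9 g

granulated sugar: 2.2 cup; bread flour: 47.2 tbsp; butter: 0.5 kg; all-purpose flour: 70.9 g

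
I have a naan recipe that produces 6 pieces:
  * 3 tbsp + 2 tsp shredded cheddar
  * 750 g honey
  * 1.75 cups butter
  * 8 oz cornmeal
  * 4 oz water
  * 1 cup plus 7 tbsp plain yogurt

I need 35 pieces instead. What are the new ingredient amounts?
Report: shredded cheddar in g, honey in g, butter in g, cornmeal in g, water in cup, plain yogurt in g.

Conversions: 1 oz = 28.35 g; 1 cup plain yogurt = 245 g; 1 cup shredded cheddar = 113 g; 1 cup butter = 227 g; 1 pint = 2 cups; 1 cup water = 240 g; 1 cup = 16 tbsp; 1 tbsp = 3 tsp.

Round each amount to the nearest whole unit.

Scaling factor: 35/6.
shredded cheddar: (3 tbsp + 2 tsp = 11/3 tbsp) × 35/6 ÷ 16 tbsp/cup × 113 g/cup ≈ 151 g
honey: 750 g × 35/6 = 4375 g
butter: 1.75 cup × 35/6 × 227 g/cup ≈ 2317 g
cornmeal: 8 oz × 35/6 × 28.35 g/oz = 1323 g
water: 4 oz × 35/6 × 28.35 g/oz ÷ 240 g/cup ≈ 3 cup
plain yogurt: (1 cup + 7 tbsp = 1.4375 cup) × 35/6 × 245 g/cup ≈ 2054 g

shredded cheddar: 151 g; honey: 4375 g; butter: 2317 g; cornmeal: 1323 g; water: 3 cup; plain yogurt: 2054 g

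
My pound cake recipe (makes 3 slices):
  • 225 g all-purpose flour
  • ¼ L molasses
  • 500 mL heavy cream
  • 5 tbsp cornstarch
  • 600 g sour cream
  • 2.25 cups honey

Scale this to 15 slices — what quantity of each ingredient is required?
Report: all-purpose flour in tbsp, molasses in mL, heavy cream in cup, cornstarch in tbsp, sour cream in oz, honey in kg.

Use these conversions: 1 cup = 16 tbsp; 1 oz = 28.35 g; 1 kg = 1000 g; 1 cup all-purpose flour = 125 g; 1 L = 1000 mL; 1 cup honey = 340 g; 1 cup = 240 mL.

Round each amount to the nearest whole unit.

all-purpose flour: 144 tbsp; molasses: 1250 mL; heavy cream: 10 cup; cornstarch: 25 tbsp; sour cream: 106 oz; honey: 4 kg

Scaling factor: 15/3 = 5.
all-purpose flour: 225 g × 5 ÷ 125 g/cup × 16 tbsp/cup = 144 tbsp
molasses: 0.25 L × 5 × 1000 mL/L = 1250 mL
heavy cream: 500 mL × 5 ÷ 240 mL/cup ≈ 10 cup
cornstarch: 5 tbsp × 5 = 25 tbsp
sour cream: 600 g × 5 ÷ 28.35 g/oz ≈ 106 oz
honey: 2.25 cup × 5 × 340 g/cup ÷ 1000 g/kg ≈ 4 kg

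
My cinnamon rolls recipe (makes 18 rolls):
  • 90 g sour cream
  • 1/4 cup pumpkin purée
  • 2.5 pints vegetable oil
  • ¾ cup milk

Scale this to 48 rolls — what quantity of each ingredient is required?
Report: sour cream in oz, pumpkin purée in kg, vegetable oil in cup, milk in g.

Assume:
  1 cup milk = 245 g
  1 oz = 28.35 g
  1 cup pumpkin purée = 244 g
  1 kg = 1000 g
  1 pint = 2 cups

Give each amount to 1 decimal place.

sour cream: 8.5 oz; pumpkin purée: 0.2 kg; vegetable oil: 13.3 cup; milk: 490.0 g

Scaling factor: 48/18 = 8/3.
sour cream: 90 g × 8/3 ÷ 28.35 g/oz ≈ 8.5 oz
pumpkin purée: 0.25 cup × 8/3 × 244 g/cup ÷ 1000 g/kg ≈ 0.2 kg
vegetable oil: 2.5 pint × 8/3 × 2 cup/pint ≈ 13.3 cup
milk: 0.75 cup × 8/3 × 245 g/cup = 490.0 g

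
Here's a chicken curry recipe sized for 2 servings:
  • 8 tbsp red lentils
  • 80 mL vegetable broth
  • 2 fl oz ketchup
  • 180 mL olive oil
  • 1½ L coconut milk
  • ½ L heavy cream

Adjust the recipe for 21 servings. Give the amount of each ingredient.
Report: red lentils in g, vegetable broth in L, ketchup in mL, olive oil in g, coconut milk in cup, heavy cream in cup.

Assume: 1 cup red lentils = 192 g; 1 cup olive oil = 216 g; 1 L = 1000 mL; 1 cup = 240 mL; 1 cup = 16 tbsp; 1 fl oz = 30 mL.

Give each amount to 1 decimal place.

red lentils: 1008.0 g; vegetable broth: 0.8 L; ketchup: 630.0 mL; olive oil: 1701.0 g; coconut milk: 65.6 cup; heavy cream: 21.9 cup

Scaling factor: 21/2 = 10.5.
red lentils: 8 tbsp × 21/2 ÷ 16 tbsp/cup × 192 g/cup = 1008.0 g
vegetable broth: 80 mL × 21/2 ÷ 1000 mL/L ≈ 0.8 L
ketchup: 2 fl oz × 21/2 × 30 mL/fl oz = 630.0 mL
olive oil: 180 mL × 21/2 ÷ 240 mL/cup × 216 g/cup = 1701.0 g
coconut milk: 1.5 L × 21/2 × 1000 mL/L ÷ 240 mL/cup ≈ 65.6 cup
heavy cream: 0.5 L × 21/2 × 1000 mL/L ÷ 240 mL/cup ≈ 21.9 cup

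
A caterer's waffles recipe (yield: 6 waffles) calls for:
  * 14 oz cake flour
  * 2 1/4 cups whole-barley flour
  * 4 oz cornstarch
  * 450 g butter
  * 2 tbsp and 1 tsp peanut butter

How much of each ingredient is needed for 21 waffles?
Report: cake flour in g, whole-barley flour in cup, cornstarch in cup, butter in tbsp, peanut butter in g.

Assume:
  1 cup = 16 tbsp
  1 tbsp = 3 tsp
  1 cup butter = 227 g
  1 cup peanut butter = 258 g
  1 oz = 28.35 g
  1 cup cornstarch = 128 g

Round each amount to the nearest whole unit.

Scaling factor: 21/6 = 7/2 = 3.5.
cake flour: 14 oz × 7/2 × 28.35 g/oz ≈ 1389 g
whole-barley flour: 2.25 cup × 7/2 ≈ 8 cup
cornstarch: 4 oz × 7/2 × 28.35 g/oz ÷ 128 g/cup ≈ 3 cup
butter: 450 g × 7/2 ÷ 227 g/cup × 16 tbsp/cup ≈ 111 tbsp
peanut butter: (2 tbsp + 1 tsp = 7/3 tbsp) × 7/2 ÷ 16 tbsp/cup × 258 g/cup ≈ 132 g

cake flour: 1389 g; whole-barley flour: 8 cup; cornstarch: 3 cup; butter: 111 tbsp; peanut butter: 132 g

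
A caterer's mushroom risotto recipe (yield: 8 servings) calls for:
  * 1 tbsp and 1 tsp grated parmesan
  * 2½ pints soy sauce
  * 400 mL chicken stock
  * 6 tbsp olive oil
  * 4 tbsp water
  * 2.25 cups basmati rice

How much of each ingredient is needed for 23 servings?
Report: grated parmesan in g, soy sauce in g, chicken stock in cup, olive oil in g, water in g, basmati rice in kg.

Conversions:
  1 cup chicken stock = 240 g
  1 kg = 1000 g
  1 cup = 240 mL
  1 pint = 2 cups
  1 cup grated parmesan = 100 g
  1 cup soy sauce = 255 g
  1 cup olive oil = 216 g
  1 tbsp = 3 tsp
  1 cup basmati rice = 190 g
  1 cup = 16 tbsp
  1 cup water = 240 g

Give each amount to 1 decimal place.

Scaling factor: 23/8 = 2.875.
grated parmesan: (1 tbsp + 1 tsp = 4/3 tbsp) × 23/8 ÷ 16 tbsp/cup × 100 g/cup ≈ 24.0 g
soy sauce: 2.5 pint × 23/8 × 2 cup/pint × 255 g/cup ≈ 3665.6 g
chicken stock: 400 mL × 23/8 ÷ 240 mL/cup ≈ 4.8 cup
olive oil: 6 tbsp × 23/8 ÷ 16 tbsp/cup × 216 g/cup ≈ 232.9 g
water: 4 tbsp × 23/8 ÷ 16 tbsp/cup × 240 g/cup = 172.5 g
basmati rice: 2.25 cup × 23/8 × 190 g/cup ÷ 1000 g/kg ≈ 1.2 kg

grated parmesan: 24.0 g; soy sauce: 3665.6 g; chicken stock: 4.8 cup; olive oil: 232.9 g; water: 172.5 g; basmati rice: 1.2 kg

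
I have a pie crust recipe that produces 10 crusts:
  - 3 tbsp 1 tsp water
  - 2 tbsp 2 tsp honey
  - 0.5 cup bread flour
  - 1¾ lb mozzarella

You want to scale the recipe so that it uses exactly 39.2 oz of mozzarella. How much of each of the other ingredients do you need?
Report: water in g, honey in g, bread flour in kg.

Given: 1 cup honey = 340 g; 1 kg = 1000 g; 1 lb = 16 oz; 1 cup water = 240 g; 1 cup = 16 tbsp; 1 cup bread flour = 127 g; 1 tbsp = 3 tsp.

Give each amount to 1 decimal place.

The original recipe has 28 oz of mozzarella, so the scaling factor is 39.2 ÷ 28 = 7/5 = 1.4.
water: (3 tbsp + 1 tsp = 10/3 tbsp) × 7/5 ÷ 16 tbsp/cup × 240 g/cup = 70.0 g
honey: (2 tbsp + 2 tsp = 8/3 tbsp) × 7/5 ÷ 16 tbsp/cup × 340 g/cup ≈ 79.3 g
bread flour: 0.5 cup × 7/5 × 127 g/cup ÷ 1000 g/kg ≈ 0.1 kg

water: 70.0 g; honey: 79.3 g; bread flour: 0.1 kg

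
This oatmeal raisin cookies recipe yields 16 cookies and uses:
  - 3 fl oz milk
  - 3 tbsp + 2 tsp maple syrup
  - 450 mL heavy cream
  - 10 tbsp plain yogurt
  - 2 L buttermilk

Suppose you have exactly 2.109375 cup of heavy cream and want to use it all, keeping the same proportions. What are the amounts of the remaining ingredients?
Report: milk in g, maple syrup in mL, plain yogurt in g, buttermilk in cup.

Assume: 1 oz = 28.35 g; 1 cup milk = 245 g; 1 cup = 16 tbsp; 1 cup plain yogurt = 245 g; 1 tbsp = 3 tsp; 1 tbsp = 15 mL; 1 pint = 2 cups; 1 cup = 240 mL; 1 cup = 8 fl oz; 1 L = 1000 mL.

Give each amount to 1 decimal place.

The original recipe has 1.875 cup of heavy cream, so the scaling factor is 2.109375 ÷ 1.875 = 9/8 = 1.125.
milk: 3 fl oz × 9/8 ÷ 8 fl oz/cup × 245 g/cup ≈ 103.4 g
maple syrup: (3 tbsp + 2 tsp = 11/3 tbsp) × 9/8 × 15 mL/tbsp ≈ 61.9 mL
plain yogurt: 10 tbsp × 9/8 ÷ 16 tbsp/cup × 245 g/cup ≈ 172.3 g
buttermilk: 2 L × 9/8 × 1000 mL/L ÷ 240 mL/cup ≈ 9.4 cup

milk: 103.4 g; maple syrup: 61.9 mL; plain yogurt: 172.3 g; buttermilk: 9.4 cup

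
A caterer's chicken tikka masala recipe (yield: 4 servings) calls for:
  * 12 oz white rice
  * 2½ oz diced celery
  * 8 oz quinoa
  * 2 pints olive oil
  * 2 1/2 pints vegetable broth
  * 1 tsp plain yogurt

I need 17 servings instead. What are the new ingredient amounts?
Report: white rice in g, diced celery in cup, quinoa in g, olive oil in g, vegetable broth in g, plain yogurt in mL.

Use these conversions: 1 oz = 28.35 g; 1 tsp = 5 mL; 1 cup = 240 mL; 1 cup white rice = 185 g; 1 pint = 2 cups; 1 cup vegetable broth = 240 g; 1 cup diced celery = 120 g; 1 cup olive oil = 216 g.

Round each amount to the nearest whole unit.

white rice: 1446 g; diced celery: 3 cup; quinoa: 964 g; olive oil: 3672 g; vegetable broth: 5100 g; plain yogurt: 21 mL

Scaling factor: 17/4 = 4.25.
white rice: 12 oz × 17/4 × 28.35 g/oz ≈ 1446 g
diced celery: 2.5 oz × 17/4 × 28.35 g/oz ÷ 120 g/cup ≈ 3 cup
quinoa: 8 oz × 17/4 × 28.35 g/oz ≈ 964 g
olive oil: 2 pint × 17/4 × 2 cup/pint × 216 g/cup = 3672 g
vegetable broth: 2.5 pint × 17/4 × 2 cup/pint × 240 g/cup = 5100 g
plain yogurt: 1 tsp × 17/4 × 5 mL/tsp ≈ 21 mL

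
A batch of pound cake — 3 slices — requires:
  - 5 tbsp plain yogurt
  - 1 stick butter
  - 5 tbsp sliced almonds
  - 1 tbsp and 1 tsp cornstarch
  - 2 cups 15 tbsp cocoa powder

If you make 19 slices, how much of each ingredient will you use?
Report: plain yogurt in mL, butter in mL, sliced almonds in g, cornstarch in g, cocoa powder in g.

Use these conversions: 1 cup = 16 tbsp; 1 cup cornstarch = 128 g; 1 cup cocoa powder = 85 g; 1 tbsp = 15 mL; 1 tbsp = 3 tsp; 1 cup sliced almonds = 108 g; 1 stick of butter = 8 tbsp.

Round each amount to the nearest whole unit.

Scaling factor: 19/3.
plain yogurt: 5 tbsp × 19/3 × 15 mL/tbsp = 475 mL
butter: 1 stick × 19/3 × 8 tbsp/stick × 15 mL/tbsp = 760 mL
sliced almonds: 5 tbsp × 19/3 ÷ 16 tbsp/cup × 108 g/cup ≈ 214 g
cornstarch: (1 tbsp + 1 tsp = 4/3 tbsp) × 19/3 ÷ 16 tbsp/cup × 128 g/cup ≈ 68 g
cocoa powder: (2 cup + 15 tbsp = 2.9375 cup) × 19/3 × 85 g/cup ≈ 1581 g

plain yogurt: 475 mL; butter: 760 mL; sliced almonds: 214 g; cornstarch: 68 g; cocoa powder: 1581 g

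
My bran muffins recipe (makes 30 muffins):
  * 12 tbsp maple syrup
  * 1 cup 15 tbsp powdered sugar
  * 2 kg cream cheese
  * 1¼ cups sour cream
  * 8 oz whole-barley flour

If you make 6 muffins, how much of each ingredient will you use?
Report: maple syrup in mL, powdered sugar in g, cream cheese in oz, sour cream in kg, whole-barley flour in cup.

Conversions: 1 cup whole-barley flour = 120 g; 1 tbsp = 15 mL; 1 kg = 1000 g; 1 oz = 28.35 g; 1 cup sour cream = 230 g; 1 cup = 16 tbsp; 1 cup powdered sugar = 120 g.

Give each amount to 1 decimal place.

maple syrup: 36.0 mL; powdered sugar: 46.5 g; cream cheese: 14.1 oz; sour cream: 0.1 kg; whole-barley flour: 0.4 cup

Scaling factor: 6/30 = 1/5 = 0.2.
maple syrup: 12 tbsp × 1/5 × 15 mL/tbsp = 36.0 mL
powdered sugar: (1 cup + 15 tbsp = 1.9375 cup) × 1/5 × 120 g/cup = 46.5 g
cream cheese: 2 kg × 1/5 × 1000 g/kg ÷ 28.35 g/oz ≈ 14.1 oz
sour cream: 1.25 cup × 1/5 × 230 g/cup ÷ 1000 g/kg ≈ 0.1 kg
whole-barley flour: 8 oz × 1/5 × 28.35 g/oz ÷ 120 g/cup ≈ 0.4 cup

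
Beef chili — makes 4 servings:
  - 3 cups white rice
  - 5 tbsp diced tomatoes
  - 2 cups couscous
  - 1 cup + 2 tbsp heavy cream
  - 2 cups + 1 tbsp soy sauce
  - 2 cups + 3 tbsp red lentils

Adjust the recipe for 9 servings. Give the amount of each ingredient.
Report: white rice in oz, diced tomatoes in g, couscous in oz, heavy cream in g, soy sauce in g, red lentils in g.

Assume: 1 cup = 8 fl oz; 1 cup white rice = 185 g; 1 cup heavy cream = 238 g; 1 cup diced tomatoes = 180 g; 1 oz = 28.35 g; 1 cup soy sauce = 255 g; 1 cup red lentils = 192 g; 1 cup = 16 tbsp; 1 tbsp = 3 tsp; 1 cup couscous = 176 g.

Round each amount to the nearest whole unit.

Scaling factor: 9/4 = 2.25.
white rice: 3 cup × 9/4 × 185 g/cup ÷ 28.35 g/oz ≈ 44 oz
diced tomatoes: 5 tbsp × 9/4 ÷ 16 tbsp/cup × 180 g/cup ≈ 127 g
couscous: 2 cup × 9/4 × 176 g/cup ÷ 28.35 g/oz ≈ 28 oz
heavy cream: (1 cup + 2 tbsp = 1.125 cup) × 9/4 × 238 g/cup ≈ 602 g
soy sauce: (2 cup + 1 tbsp = 2.0625 cup) × 9/4 × 255 g/cup ≈ 1183 g
red lentils: (2 cup + 3 tbsp = 2.1875 cup) × 9/4 × 192 g/cup = 945 g

white rice: 44 oz; diced tomatoes: 127 g; couscous: 28 oz; heavy cream: 602 g; soy sauce: 1183 g; red lentils: 945 g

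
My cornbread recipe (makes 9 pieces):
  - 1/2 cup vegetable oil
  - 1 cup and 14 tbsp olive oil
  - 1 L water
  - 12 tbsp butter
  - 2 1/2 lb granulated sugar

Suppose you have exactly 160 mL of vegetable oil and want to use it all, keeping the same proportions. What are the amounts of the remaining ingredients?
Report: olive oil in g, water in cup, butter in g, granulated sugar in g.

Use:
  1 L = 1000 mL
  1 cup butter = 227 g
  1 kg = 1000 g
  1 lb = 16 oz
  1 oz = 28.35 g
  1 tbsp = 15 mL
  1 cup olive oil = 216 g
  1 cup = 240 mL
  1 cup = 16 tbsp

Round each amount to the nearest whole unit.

The original recipe has 120 mL of vegetable oil, so the scaling factor is 160 ÷ 120 = 4/3.
olive oil: (1 cup + 14 tbsp = 1.875 cup) × 4/3 × 216 g/cup = 540 g
water: 1 L × 4/3 × 1000 mL/L ÷ 240 mL/cup ≈ 6 cup
butter: 12 tbsp × 4/3 ÷ 16 tbsp/cup × 227 g/cup = 227 g
granulated sugar: 2.5 lb × 4/3 × 16 oz/lb × 28.35 g/oz = 1512 g

olive oil: 540 g; water: 6 cup; butter: 227 g; granulated sugar: 1512 g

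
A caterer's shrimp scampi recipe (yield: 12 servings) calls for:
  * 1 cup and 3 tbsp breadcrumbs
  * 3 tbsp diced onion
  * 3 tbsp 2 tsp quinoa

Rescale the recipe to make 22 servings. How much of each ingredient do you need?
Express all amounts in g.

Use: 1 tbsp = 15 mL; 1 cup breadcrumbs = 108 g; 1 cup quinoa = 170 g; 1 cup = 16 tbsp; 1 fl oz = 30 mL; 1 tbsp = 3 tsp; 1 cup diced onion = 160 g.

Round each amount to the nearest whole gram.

breadcrumbs: 235 g; diced onion: 55 g; quinoa: 71 g

Scaling factor: 22/12 = 11/6.
breadcrumbs: (1 cup + 3 tbsp = 1.1875 cup) × 11/6 × 108 g/cup ≈ 235 g
diced onion: 3 tbsp × 11/6 ÷ 16 tbsp/cup × 160 g/cup = 55 g
quinoa: (3 tbsp + 2 tsp = 11/3 tbsp) × 11/6 ÷ 16 tbsp/cup × 170 g/cup ≈ 71 g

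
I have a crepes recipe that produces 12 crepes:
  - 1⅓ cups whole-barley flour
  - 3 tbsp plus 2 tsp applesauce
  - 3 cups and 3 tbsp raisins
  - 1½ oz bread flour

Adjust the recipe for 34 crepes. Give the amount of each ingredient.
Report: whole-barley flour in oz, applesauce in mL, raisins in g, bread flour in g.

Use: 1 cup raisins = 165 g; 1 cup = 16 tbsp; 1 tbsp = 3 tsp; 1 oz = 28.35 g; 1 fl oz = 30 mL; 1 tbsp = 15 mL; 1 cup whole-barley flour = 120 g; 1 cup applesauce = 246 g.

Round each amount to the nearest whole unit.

Scaling factor: 34/12 = 17/6.
whole-barley flour: 4/3 cup × 17/6 × 120 g/cup ÷ 28.35 g/oz ≈ 16 oz
applesauce: (3 tbsp + 2 tsp = 11/3 tbsp) × 17/6 × 15 mL/tbsp ≈ 156 mL
raisins: (3 cup + 3 tbsp = 3.1875 cup) × 17/6 × 165 g/cup ≈ 1490 g
bread flour: 1.5 oz × 17/6 × 28.35 g/oz ≈ 120 g

whole-barley flour: 16 oz; applesauce: 156 mL; raisins: 1490 g; bread flour: 120 g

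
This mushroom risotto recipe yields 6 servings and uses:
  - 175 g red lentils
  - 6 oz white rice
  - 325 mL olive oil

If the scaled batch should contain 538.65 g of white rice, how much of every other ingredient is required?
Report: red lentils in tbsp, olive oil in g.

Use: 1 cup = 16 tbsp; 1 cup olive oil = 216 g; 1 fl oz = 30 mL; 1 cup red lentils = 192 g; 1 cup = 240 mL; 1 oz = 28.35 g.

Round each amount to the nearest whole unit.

red lentils: 46 tbsp; olive oil: 926 g

The original recipe has 170.1 g of white rice, so the scaling factor is 538.65 ÷ 170.1 = 19/6.
red lentils: 175 g × 19/6 ÷ 192 g/cup × 16 tbsp/cup ≈ 46 tbsp
olive oil: 325 mL × 19/6 ÷ 240 mL/cup × 216 g/cup ≈ 926 g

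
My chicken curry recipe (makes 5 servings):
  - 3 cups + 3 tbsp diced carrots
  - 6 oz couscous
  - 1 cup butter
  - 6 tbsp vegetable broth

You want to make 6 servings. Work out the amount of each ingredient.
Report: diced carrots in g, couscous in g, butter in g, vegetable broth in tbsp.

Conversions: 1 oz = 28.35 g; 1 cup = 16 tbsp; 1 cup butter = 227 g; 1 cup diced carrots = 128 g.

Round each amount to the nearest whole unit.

diced carrots: 490 g; couscous: 204 g; butter: 272 g; vegetable broth: 7 tbsp

Scaling factor: 6/5 = 1.2.
diced carrots: (3 cup + 3 tbsp = 3.1875 cup) × 6/5 × 128 g/cup ≈ 490 g
couscous: 6 oz × 6/5 × 28.35 g/oz ≈ 204 g
butter: 1 cup × 6/5 × 227 g/cup ≈ 272 g
vegetable broth: 6 tbsp × 6/5 ≈ 7 tbsp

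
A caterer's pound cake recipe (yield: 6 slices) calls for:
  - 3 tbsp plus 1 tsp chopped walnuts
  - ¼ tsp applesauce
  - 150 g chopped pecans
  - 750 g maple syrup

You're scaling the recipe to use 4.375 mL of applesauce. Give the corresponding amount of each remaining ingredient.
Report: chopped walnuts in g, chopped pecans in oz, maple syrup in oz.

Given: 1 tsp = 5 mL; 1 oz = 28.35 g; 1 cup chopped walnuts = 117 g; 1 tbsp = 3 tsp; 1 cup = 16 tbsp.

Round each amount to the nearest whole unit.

The original recipe has 1.25 mL of applesauce, so the scaling factor is 4.375 ÷ 1.25 = 7/2 = 3.5.
chopped walnuts: (3 tbsp + 1 tsp = 10/3 tbsp) × 7/2 ÷ 16 tbsp/cup × 117 g/cup ≈ 85 g
chopped pecans: 150 g × 7/2 ÷ 28.35 g/oz ≈ 19 oz
maple syrup: 750 g × 7/2 ÷ 28.35 g/oz ≈ 93 oz

chopped walnuts: 85 g; chopped pecans: 19 oz; maple syrup: 93 oz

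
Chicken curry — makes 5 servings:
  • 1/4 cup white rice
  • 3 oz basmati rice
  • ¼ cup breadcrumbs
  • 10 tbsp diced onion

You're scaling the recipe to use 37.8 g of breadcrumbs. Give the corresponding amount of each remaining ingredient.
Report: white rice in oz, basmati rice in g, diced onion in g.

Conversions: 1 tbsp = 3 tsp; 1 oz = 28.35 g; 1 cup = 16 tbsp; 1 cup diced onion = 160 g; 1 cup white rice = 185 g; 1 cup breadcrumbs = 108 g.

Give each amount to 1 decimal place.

white rice: 2.3 oz; basmati rice: 119.1 g; diced onion: 140.0 g

The original recipe has 27 g of breadcrumbs, so the scaling factor is 37.8 ÷ 27 = 7/5 = 1.4.
white rice: 0.25 cup × 7/5 × 185 g/cup ÷ 28.35 g/oz ≈ 2.3 oz
basmati rice: 3 oz × 7/5 × 28.35 g/oz ≈ 119.1 g
diced onion: 10 tbsp × 7/5 ÷ 16 tbsp/cup × 160 g/cup = 140.0 g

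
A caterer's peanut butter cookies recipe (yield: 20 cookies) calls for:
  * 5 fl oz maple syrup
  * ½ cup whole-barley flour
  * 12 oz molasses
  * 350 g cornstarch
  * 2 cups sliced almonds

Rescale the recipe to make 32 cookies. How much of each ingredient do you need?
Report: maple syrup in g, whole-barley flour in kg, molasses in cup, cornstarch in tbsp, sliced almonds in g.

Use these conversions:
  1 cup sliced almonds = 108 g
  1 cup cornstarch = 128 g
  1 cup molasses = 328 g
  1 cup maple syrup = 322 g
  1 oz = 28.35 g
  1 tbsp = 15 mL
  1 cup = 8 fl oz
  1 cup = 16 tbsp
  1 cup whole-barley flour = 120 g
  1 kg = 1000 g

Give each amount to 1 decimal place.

Scaling factor: 32/20 = 8/5 = 1.6.
maple syrup: 5 fl oz × 8/5 ÷ 8 fl oz/cup × 322 g/cup = 322.0 g
whole-barley flour: 0.5 cup × 8/5 × 120 g/cup ÷ 1000 g/kg ≈ 0.1 kg
molasses: 12 oz × 8/5 × 28.35 g/oz ÷ 328 g/cup ≈ 1.7 cup
cornstarch: 350 g × 8/5 ÷ 128 g/cup × 16 tbsp/cup = 70.0 tbsp
sliced almonds: 2 cup × 8/5 × 108 g/cup = 345.6 g

maple syrup: 322.0 g; whole-barley flour: 0.1 kg; molasses: 1.7 cup; cornstarch: 70.0 tbsp; sliced almonds: 345.6 g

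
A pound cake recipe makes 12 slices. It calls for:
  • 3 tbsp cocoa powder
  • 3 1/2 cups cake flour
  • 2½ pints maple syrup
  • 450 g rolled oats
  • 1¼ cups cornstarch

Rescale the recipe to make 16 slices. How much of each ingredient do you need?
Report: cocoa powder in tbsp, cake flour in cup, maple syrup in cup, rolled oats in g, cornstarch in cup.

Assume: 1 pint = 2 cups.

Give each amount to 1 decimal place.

Scaling factor: 16/12 = 4/3.
cocoa powder: 3 tbsp × 4/3 = 4.0 tbsp
cake flour: 3.5 cup × 4/3 ≈ 4.7 cup
maple syrup: 2.5 pint × 4/3 × 2 cup/pint ≈ 6.7 cup
rolled oats: 450 g × 4/3 = 600.0 g
cornstarch: 1.25 cup × 4/3 ≈ 1.7 cup

cocoa powder: 4.0 tbsp; cake flour: 4.7 cup; maple syrup: 6.7 cup; rolled oats: 600.0 g; cornstarch: 1.7 cup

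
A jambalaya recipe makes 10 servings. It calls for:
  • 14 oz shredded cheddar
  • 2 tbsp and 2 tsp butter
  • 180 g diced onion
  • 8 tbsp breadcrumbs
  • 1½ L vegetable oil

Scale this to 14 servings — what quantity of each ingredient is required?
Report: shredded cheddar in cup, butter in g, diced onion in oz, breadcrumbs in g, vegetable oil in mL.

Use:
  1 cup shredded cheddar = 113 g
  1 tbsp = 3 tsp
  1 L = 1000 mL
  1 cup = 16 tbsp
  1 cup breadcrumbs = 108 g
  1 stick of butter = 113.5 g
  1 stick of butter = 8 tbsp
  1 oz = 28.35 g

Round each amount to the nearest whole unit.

Scaling factor: 14/10 = 7/5 = 1.4.
shredded cheddar: 14 oz × 7/5 × 28.35 g/oz ÷ 113 g/cup ≈ 5 cup
butter: (2 tbsp + 2 tsp = 8/3 tbsp) × 7/5 ÷ 8 tbsp/stick × 113.5 g/stick ≈ 53 g
diced onion: 180 g × 7/5 ÷ 28.35 g/oz ≈ 9 oz
breadcrumbs: 8 tbsp × 7/5 ÷ 16 tbsp/cup × 108 g/cup ≈ 76 g
vegetable oil: 1.5 L × 7/5 × 1000 mL/L = 2100 mL

shredded cheddar: 5 cup; butter: 53 g; diced onion: 9 oz; breadcrumbs: 76 g; vegetable oil: 2100 mL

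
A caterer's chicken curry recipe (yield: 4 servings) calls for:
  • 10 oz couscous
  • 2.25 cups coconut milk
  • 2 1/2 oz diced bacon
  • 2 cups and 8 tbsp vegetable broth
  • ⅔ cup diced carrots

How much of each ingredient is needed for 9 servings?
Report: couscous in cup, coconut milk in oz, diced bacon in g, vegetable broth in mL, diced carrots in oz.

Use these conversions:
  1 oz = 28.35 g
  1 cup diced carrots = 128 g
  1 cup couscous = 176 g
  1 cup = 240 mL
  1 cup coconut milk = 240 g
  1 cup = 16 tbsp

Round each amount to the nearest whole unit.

couscous: 4 cup; coconut milk: 43 oz; diced bacon: 159 g; vegetable broth: 1350 mL; diced carrots: 7 oz

Scaling factor: 9/4 = 2.25.
couscous: 10 oz × 9/4 × 28.35 g/oz ÷ 176 g/cup ≈ 4 cup
coconut milk: 2.25 cup × 9/4 × 240 g/cup ÷ 28.35 g/oz ≈ 43 oz
diced bacon: 2.5 oz × 9/4 × 28.35 g/oz ≈ 159 g
vegetable broth: (2 cup + 8 tbsp = 2.5 cup) × 9/4 × 240 mL/cup = 1350 mL
diced carrots: 2/3 cup × 9/4 × 128 g/cup ÷ 28.35 g/oz ≈ 7 oz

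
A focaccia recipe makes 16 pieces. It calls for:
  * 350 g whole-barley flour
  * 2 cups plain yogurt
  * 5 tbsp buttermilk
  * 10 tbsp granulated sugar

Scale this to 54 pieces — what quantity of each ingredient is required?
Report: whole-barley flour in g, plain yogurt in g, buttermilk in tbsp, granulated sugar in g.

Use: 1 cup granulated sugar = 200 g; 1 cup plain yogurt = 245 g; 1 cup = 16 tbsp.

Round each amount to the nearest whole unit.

whole-barley flour: 1181 g; plain yogurt: 1654 g; buttermilk: 17 tbsp; granulated sugar: 422 g

Scaling factor: 54/16 = 27/8 = 3.375.
whole-barley flour: 350 g × 27/8 ≈ 1181 g
plain yogurt: 2 cup × 27/8 × 245 g/cup ≈ 1654 g
buttermilk: 5 tbsp × 27/8 ≈ 17 tbsp
granulated sugar: 10 tbsp × 27/8 ÷ 16 tbsp/cup × 200 g/cup ≈ 422 g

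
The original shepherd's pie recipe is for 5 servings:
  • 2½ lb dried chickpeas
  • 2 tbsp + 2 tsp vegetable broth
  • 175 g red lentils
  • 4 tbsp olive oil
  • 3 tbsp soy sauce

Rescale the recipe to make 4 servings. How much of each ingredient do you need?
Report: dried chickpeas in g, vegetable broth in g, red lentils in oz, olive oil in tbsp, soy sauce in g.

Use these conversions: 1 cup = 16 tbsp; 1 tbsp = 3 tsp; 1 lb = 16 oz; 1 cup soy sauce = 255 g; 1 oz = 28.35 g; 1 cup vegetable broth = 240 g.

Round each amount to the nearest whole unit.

Scaling factor: 4/5 = 0.8.
dried chickpeas: 2.5 lb × 4/5 × 16 oz/lb × 28.35 g/oz ≈ 907 g
vegetable broth: (2 tbsp + 2 tsp = 8/3 tbsp) × 4/5 ÷ 16 tbsp/cup × 240 g/cup = 32 g
red lentils: 175 g × 4/5 ÷ 28.35 g/oz ≈ 5 oz
olive oil: 4 tbsp × 4/5 ≈ 3 tbsp
soy sauce: 3 tbsp × 4/5 ÷ 16 tbsp/cup × 255 g/cup ≈ 38 g

dried chickpeas: 907 g; vegetable broth: 32 g; red lentils: 5 oz; olive oil: 3 tbsp; soy sauce: 38 g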